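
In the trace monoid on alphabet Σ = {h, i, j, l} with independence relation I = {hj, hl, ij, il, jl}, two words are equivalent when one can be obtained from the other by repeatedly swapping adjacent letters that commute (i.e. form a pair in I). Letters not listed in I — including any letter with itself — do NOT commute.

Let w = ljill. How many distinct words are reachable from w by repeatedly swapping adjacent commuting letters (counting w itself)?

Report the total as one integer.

0(l) covers ∅
1(j) covers ∅
2(i) covers ∅
3(l) covers 0:l
4(l) covers 3:l
floor of heap: 0:l, 1:j, 2:i
completions by unplaced set U, small U first (add the entries for U minus each lowest piece of U):
  |U|=1: {1}:1  {2}:1  {4}:1
  |U|=2: {1,2}:2  {1,4}:2  {2,4}:2  {3,4}:1
  |U|=3: {0,3,4}:1  {1,2,4}:6  {1,3,4}:3  {2,3,4}:3
  start at 0(l): 12
  start at 1(j): 4
  start at 2(i): 4
sum over floor = 20

20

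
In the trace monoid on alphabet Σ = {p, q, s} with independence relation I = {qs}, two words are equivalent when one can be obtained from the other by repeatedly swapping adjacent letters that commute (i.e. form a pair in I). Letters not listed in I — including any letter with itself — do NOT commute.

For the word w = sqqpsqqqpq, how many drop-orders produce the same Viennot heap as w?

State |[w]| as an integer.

#0=s has no predecessor
#1=q has no predecessor
#2=q depends on [1:q]
#3=p depends on [0:s, 2:q]
#4=s depends on [3:p]
#5=q depends on [3:p]
#6=q depends on [5:q]
#7=q depends on [6:q]
#8=p depends on [4:s, 7:q]
#9=q depends on [8:p]
sources: [0:s, 1:q]
N(rest) = Σ N(rest − s) over sources s of rest; N(one piece) = 1:
  size 1 → [9]=1
  size 2 → [8,9]=1
  size 3 → [4,8,9]=1  [7,8,9]=1
  size 4 → [4,7,8,9]=2  [6,7,8,9]=1
  size 5 → [4,6,7,8,9]=3  [5,6,7,8,9]=1
  size 6 → [4,5,6,7,8,9]=4
  size 7 → [3,4,5,6,7,8,9]=4
  size 8 → [0,3,4,5,6,7,8,9]=4  [2,3,4,5,6,7,8,9]=4
  first=0(s) contributes 4
  first=1(q) contributes 8
|[w]| = 12

12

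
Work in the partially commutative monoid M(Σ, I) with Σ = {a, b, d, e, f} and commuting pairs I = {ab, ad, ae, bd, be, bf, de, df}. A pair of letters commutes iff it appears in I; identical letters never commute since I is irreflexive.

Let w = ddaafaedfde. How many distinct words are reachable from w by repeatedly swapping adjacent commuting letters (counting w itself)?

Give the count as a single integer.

drop 0:d onto floor
drop 1:d onto {0:d}
drop 2:a onto floor
drop 3:a onto {2:a}
drop 4:f onto {3:a}
drop 5:a onto {4:f}
drop 6:e onto {4:f}
drop 7:d onto {1:d}
drop 8:f onto {5:a, 6:e}
drop 9:d onto {7:d}
drop 10:e onto {8:f}
ground layer = {0:d, 2:a}
drop-orders for the pieces not yet dropped (sum over which currently-grounded one goes next):
  1 to go: {9} 1  {10} 1
  2 to go: {7,9} 1  {8,10} 1  {9,10} 2
  3 to go: {1,7,9} 1  {5,8,10} 1  {6,8,10} 1  {7,9,10} 3  {8,9,10} 3
  4 to go: {0,1,7,9} 1  {1,7,9,10} 4  {5,6,8,10} 2  {5,8,9,10} 4  {6,8,9,10} 4  {7,8,9,10} 6
  5 to go: {0,1,7,9,10} 5  {1,7,8,9,10} 10  {4,5,6,8,10} 2  {5,6,8,9,10} 10  {5,7,8,9,10} 10  {6,7,8,9,10} 10
  6 to go: {0,1,7,8,9,10} 15  {1,5,7,8,9,10} 20  {1,6,7,8,9,10} 20  {3,4,5,6,8,10} 2  {4,5,6,8,9,10} 12  {5,6,7,8,9,10} 30
  7 to go: {0,1,5,7,8,9,10} 35  {0,1,6,7,8,9,10} 35  {1,5,6,7,8,9,10} 70  {2,3,4,5,6,8,10} 2  {3,4,5,6,8,9,10} 14  {4,5,6,7,8,9,10} 42
  8 to go: {0,1,5,6,7,8,9,10} 140  {1,4,5,6,7,8,9,10} 112  {2,3,4,5,6,8,9,10} 16  {3,4,5,6,7,8,9,10} 56
  9 to go: {0,1,4,5,6,7,8,9,10} 252  {1,3,4,5,6,7,8,9,10} 168  {2,3,4,5,6,7,8,9,10} 72
  if 0:d drops first: 240 orders
  if 2:a drops first: 420 orders
heap linearizations: 660

660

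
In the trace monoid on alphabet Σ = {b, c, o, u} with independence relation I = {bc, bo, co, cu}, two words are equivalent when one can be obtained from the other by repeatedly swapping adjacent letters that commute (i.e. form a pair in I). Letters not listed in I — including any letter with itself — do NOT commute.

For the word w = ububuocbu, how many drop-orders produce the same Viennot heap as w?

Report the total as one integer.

18

piece 0:u — minimal
piece 1:b rests on {0:u}
piece 2:u rests on {1:b}
piece 3:b rests on {2:u}
piece 4:u rests on {3:b}
piece 5:o rests on {4:u}
piece 6:c — minimal
piece 7:b rests on {4:u}
piece 8:u rests on {5:o, 7:b}
minimal pieces: {0:u, 6:c}
ways to finish when only these pieces remain (= sum over removing one remaining piece with nothing left below it):
  1 left: {6}→1  {8}→1
  2 left: {5,8}→1  {6,8}→2  {7,8}→1
  3 left: {5,6,8}→3  {5,7,8}→2  {6,7,8}→3
  4 left: {4,5,7,8}→2  {5,6,7,8}→8
  5 left: {3,4,5,7,8}→2  {4,5,6,7,8}→10
  6 left: {2,3,4,5,7,8}→2  {3,4,5,6,7,8}→12
  7 left: {1,2,3,4,5,7,8}→2  {2,3,4,5,6,7,8}→14
  placing 0:u first → 16 extensions
  placing 6:c first → 2 extensions
total linear extensions = 18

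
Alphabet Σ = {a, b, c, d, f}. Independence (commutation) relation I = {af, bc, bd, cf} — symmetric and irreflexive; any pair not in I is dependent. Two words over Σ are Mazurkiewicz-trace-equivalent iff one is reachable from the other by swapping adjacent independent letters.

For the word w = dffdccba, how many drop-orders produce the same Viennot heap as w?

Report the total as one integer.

4

#0=d has no predecessor
#1=f depends on [0:d]
#2=f depends on [1:f]
#3=d depends on [2:f]
#4=c depends on [3:d]
#5=c depends on [4:c]
#6=b depends on [2:f]
#7=a depends on [5:c, 6:b]
sources: [0:d]
N(rest) = Σ N(rest − s) over sources s of rest; N(one piece) = 1:
  size 1 → [7]=1
  size 2 → [5,7]=1  [6,7]=1
  size 3 → [4,5,7]=1  [5,6,7]=2
  size 4 → [3,4,5,7]=1  [4,5,6,7]=3
  size 5 → [3,4,5,6,7]=4
  size 6 → [2,3,4,5,6,7]=4
  first=0(d) contributes 4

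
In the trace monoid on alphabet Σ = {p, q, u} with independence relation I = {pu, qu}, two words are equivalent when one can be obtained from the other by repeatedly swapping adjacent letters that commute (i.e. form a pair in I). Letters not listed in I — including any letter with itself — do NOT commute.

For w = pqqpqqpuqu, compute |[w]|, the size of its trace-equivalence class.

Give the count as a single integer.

drop 0:p onto floor
drop 1:q onto {0:p}
drop 2:q onto {1:q}
drop 3:p onto {2:q}
drop 4:q onto {3:p}
drop 5:q onto {4:q}
drop 6:p onto {5:q}
drop 7:u onto floor
drop 8:q onto {6:p}
drop 9:u onto {7:u}
ground layer = {0:p, 7:u}
drop-orders for the pieces not yet dropped (sum over which currently-grounded one goes next):
  1 to go: {8} 1  {9} 1
  2 to go: {6,8} 1  {7,9} 1  {8,9} 2
  3 to go: {5,6,8} 1  {6,8,9} 3  {7,8,9} 3
  4 to go: {4,5,6,8} 1  {5,6,8,9} 4  {6,7,8,9} 6
  5 to go: {3,4,5,6,8} 1  {4,5,6,8,9} 5  {5,6,7,8,9} 10
  6 to go: {2,3,4,5,6,8} 1  {3,4,5,6,8,9} 6  {4,5,6,7,8,9} 15
  7 to go: {1,2,3,4,5,6,8} 1  {2,3,4,5,6,8,9} 7  {3,4,5,6,7,8,9} 21
  8 to go: {0,1,2,3,4,5,6,8} 1  {1,2,3,4,5,6,8,9} 8  {2,3,4,5,6,7,8,9} 28
  if 0:p drops first: 36 orders
  if 7:u drops first: 9 orders
heap linearizations: 45

45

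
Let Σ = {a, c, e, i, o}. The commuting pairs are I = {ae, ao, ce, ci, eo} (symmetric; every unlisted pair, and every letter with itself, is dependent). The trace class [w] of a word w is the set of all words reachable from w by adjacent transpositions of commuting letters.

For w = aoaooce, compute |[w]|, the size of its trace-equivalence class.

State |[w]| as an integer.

drop 0:a onto floor
drop 1:o onto floor
drop 2:a onto {0:a}
drop 3:o onto {1:o}
drop 4:o onto {3:o}
drop 5:c onto {2:a, 4:o}
drop 6:e onto floor
ground layer = {0:a, 1:o, 6:e}
drop-orders for the pieces not yet dropped (sum over which currently-grounded one goes next):
  1 to go: {5} 1  {6} 1
  2 to go: {2,5} 1  {4,5} 1  {5,6} 2
  3 to go: {0,2,5} 1  {2,4,5} 2  {2,5,6} 3  {3,4,5} 1  {4,5,6} 3
  4 to go: {0,2,4,5} 3  {0,2,5,6} 4  {1,3,4,5} 1  {2,3,4,5} 3  {2,4,5,6} 8  {3,4,5,6} 4
  5 to go: {0,2,3,4,5} 6  {0,2,4,5,6} 15  {1,2,3,4,5} 4  {1,3,4,5,6} 5  {2,3,4,5,6} 15
  if 0:a drops first: 24 orders
  if 1:o drops first: 36 orders
  if 6:e drops first: 10 orders
heap linearizations: 70

70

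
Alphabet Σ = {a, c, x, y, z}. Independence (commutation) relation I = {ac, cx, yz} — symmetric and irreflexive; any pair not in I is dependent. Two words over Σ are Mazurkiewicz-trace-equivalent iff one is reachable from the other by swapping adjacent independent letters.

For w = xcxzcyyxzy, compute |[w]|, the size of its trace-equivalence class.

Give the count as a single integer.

6

#0=x has no predecessor
#1=c has no predecessor
#2=x depends on [0:x]
#3=z depends on [1:c, 2:x]
#4=c depends on [3:z]
#5=y depends on [4:c]
#6=y depends on [5:y]
#7=x depends on [6:y]
#8=z depends on [7:x]
#9=y depends on [7:x]
sources: [0:x, 1:c]
N(rest) = Σ N(rest − s) over sources s of rest; N(one piece) = 1:
  size 1 → [8]=1  [9]=1
  size 2 → [8,9]=2
  size 3 → [7,8,9]=2
  size 4 → [6,7,8,9]=2
  size 5 → [5,6,7,8,9]=2
  size 6 → [4,5,6,7,8,9]=2
  size 7 → [3,4,5,6,7,8,9]=2
  size 8 → [1,3,4,5,6,7,8,9]=2  [2,3,4,5,6,7,8,9]=2
  first=0(x) contributes 4
  first=1(c) contributes 2
|[w]| = 6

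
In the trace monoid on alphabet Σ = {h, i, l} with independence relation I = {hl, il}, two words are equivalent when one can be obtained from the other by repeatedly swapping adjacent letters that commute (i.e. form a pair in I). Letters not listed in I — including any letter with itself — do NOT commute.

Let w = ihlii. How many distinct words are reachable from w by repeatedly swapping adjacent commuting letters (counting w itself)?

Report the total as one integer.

#0=i has no predecessor
#1=h depends on [0:i]
#2=l has no predecessor
#3=i depends on [1:h]
#4=i depends on [3:i]
sources: [0:i, 2:l]
N(rest) = Σ N(rest − s) over sources s of rest; N(one piece) = 1:
  size 1 → [2]=1  [4]=1
  size 2 → [2,4]=2  [3,4]=1
  size 3 → [1,3,4]=1  [2,3,4]=3
  first=0(i) contributes 4
  first=2(l) contributes 1
|[w]| = 5

5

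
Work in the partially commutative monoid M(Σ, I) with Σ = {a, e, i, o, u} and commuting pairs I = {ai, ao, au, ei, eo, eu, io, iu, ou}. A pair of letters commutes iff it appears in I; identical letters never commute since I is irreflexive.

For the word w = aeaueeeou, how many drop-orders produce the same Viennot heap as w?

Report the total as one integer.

#0=a has no predecessor
#1=e depends on [0:a]
#2=a depends on [1:e]
#3=u has no predecessor
#4=e depends on [2:a]
#5=e depends on [4:e]
#6=e depends on [5:e]
#7=o has no predecessor
#8=u depends on [3:u]
sources: [0:a, 3:u, 7:o]
N(rest) = Σ N(rest − s) over sources s of rest; N(one piece) = 1:
  size 1 → [6]=1  [7]=1  [8]=1
  size 2 → [3,8]=1  [5,6]=1  [6,7]=2  [6,8]=2  [7,8]=2
  size 3 → [3,6,8]=3  [3,7,8]=3  [4,5,6]=1  [5,6,7]=3  [5,6,8]=3  [6,7,8]=6
  size 4 → [2,4,5,6]=1  [3,5,6,8]=6  [3,6,7,8]=12  [4,5,6,7]=4  [4,5,6,8]=4  [5,6,7,8]=12
  size 5 → [1,2,4,5,6]=1  [2,4,5,6,7]=5  [2,4,5,6,8]=5  [3,4,5,6,8]=10  [3,5,6,7,8]=30  [4,5,6,7,8]=20
  size 6 → [0,1,2,4,5,6]=1  [1,2,4,5,6,7]=6  [1,2,4,5,6,8]=6  [2,3,4,5,6,8]=15  [2,4,5,6,7,8]=30  [3,4,5,6,7,8]=60
  size 7 → [0,1,2,4,5,6,7]=7  [0,1,2,4,5,6,8]=7  [1,2,3,4,5,6,8]=21  [1,2,4,5,6,7,8]=42  [2,3,4,5,6,7,8]=105
  first=0(a) contributes 168
  first=3(u) contributes 56
  first=7(o) contributes 28
|[w]| = 252

252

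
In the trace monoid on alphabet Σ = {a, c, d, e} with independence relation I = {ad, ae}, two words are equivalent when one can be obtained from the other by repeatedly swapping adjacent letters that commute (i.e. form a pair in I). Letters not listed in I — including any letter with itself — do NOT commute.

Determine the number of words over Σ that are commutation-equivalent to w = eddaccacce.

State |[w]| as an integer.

0(e) covers ∅
1(d) covers 0:e
2(d) covers 1:d
3(a) covers ∅
4(c) covers 2:d, 3:a
5(c) covers 4:c
6(a) covers 5:c
7(c) covers 6:a
8(c) covers 7:c
9(e) covers 8:c
floor of heap: 0:e, 3:a
completions by unplaced set U, small U first (add the entries for U minus each lowest piece of U):
  |U|=1: {9}:1
  |U|=2: {8,9}:1
  |U|=3: {7,8,9}:1
  |U|=4: {6,7,8,9}:1
  |U|=5: {5,6,7,8,9}:1
  |U|=6: {4,5,6,7,8,9}:1
  |U|=7: {2,4,5,6,7,8,9}:1  {3,4,5,6,7,8,9}:1
  |U|=8: {1,2,4,5,6,7,8,9}:1  {2,3,4,5,6,7,8,9}:2
  start at 0(e): 3
  start at 3(a): 1
sum over floor = 4

4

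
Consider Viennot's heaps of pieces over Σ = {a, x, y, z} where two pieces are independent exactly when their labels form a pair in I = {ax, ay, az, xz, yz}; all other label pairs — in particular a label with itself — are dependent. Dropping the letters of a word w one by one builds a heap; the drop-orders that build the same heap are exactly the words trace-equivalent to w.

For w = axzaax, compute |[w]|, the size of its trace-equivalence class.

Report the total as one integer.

piece 0:a — minimal
piece 1:x — minimal
piece 2:z — minimal
piece 3:a rests on {0:a}
piece 4:a rests on {3:a}
piece 5:x rests on {1:x}
minimal pieces: {0:a, 1:x, 2:z}
ways to finish when only these pieces remain (= sum over removing one remaining piece with nothing left below it):
  1 left: {2}→1  {4}→1  {5}→1
  2 left: {1,5}→1  {2,4}→2  {2,5}→2  {3,4}→1  {4,5}→2
  3 left: {0,3,4}→1  {1,2,5}→3  {1,4,5}→3  {2,3,4}→3  {2,4,5}→6  {3,4,5}→3
  4 left: {0,2,3,4}→4  {0,3,4,5}→4  {1,2,4,5}→12  {1,3,4,5}→6  {2,3,4,5}→12
  placing 0:a first → 30 extensions
  placing 1:x first → 20 extensions
  placing 2:z first → 10 extensions
total linear extensions = 60

60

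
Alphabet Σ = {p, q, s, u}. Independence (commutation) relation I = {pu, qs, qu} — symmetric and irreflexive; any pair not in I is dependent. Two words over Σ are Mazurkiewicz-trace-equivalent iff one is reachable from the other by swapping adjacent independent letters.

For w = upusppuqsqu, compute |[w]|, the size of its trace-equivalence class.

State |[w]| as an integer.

66

#0=u has no predecessor
#1=p has no predecessor
#2=u depends on [0:u]
#3=s depends on [1:p, 2:u]
#4=p depends on [3:s]
#5=p depends on [4:p]
#6=u depends on [3:s]
#7=q depends on [5:p]
#8=s depends on [5:p, 6:u]
#9=q depends on [7:q]
#10=u depends on [8:s]
sources: [0:u, 1:p]
N(rest) = Σ N(rest − s) over sources s of rest; N(one piece) = 1:
  size 1 → [9]=1  [10]=1
  size 2 → [7,9]=1  [8,10]=1  [9,10]=2
  size 3 → [6,8,10]=1  [7,9,10]=3  [8,9,10]=3
  size 4 → [6,8,9,10]=4  [7,8,9,10]=6
  size 5 → [5,7,8,9,10]=6  [6,7,8,9,10]=10
  size 6 → [4,5,7,8,9,10]=6  [5,6,7,8,9,10]=16
  size 7 → [4,5,6,7,8,9,10]=22
  size 8 → [3,4,5,6,7,8,9,10]=22
  size 9 → [1,3,4,5,6,7,8,9,10]=22  [2,3,4,5,6,7,8,9,10]=22
  first=0(u) contributes 44
  first=1(p) contributes 22
|[w]| = 66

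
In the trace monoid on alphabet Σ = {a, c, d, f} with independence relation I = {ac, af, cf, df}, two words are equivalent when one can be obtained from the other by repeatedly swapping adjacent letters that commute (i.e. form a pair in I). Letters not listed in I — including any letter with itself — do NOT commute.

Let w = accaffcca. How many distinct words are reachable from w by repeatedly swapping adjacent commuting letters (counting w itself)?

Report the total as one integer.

1260

#0=a has no predecessor
#1=c has no predecessor
#2=c depends on [1:c]
#3=a depends on [0:a]
#4=f has no predecessor
#5=f depends on [4:f]
#6=c depends on [2:c]
#7=c depends on [6:c]
#8=a depends on [3:a]
sources: [0:a, 1:c, 4:f]
N(rest) = Σ N(rest − s) over sources s of rest; N(one piece) = 1:
  size 1 → [5]=1  [7]=1  [8]=1
  size 2 → [3,8]=1  [4,5]=1  [5,7]=2  [5,8]=2  [6,7]=1  [7,8]=2
  size 3 → [0,3,8]=1  [2,6,7]=1  [3,5,8]=3  [3,7,8]=3  [4,5,7]=3  [4,5,8]=3  [5,6,7]=3  [5,7,8]=6  [6,7,8]=3
  size 4 → [0,3,5,8]=4  [0,3,7,8]=4  [1,2,6,7]=1  [2,5,6,7]=4  [2,6,7,8]=4  [3,4,5,8]=6  [3,5,7,8]=12  [3,6,7,8]=6  [4,5,6,7]=6  [4,5,7,8]=12  [5,6,7,8]=12
  size 5 → [0,3,4,5,8]=10  [0,3,5,7,8]=20  [0,3,6,7,8]=10  [1,2,5,6,7]=5  [1,2,6,7,8]=5  [2,3,6,7,8]=10  [2,4,5,6,7]=10  [2,5,6,7,8]=20  [3,4,5,7,8]=30  [3,5,6,7,8]=30  [4,5,6,7,8]=30
  size 6 → [0,2,3,6,7,8]=20  [0,3,4,5,7,8]=60  [0,3,5,6,7,8]=60  [1,2,3,6,7,8]=15  [1,2,4,5,6,7]=15  [1,2,5,6,7,8]=30  [2,3,5,6,7,8]=60  [2,4,5,6,7,8]=60  [3,4,5,6,7,8]=90
  size 7 → [0,1,2,3,6,7,8]=35  [0,2,3,5,6,7,8]=140  [0,3,4,5,6,7,8]=210  [1,2,3,5,6,7,8]=105  [1,2,4,5,6,7,8]=105  [2,3,4,5,6,7,8]=210
  first=0(a) contributes 420
  first=1(c) contributes 560
  first=4(f) contributes 280
|[w]| = 1260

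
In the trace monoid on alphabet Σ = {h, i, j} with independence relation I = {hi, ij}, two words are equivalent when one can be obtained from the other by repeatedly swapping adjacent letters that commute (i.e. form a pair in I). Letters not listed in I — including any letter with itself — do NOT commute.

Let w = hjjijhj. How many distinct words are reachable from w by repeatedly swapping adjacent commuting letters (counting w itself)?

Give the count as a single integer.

7

0(h) covers ∅
1(j) covers 0:h
2(j) covers 1:j
3(i) covers ∅
4(j) covers 2:j
5(h) covers 4:j
6(j) covers 5:h
floor of heap: 0:h, 3:i
completions by unplaced set U, small U first (add the entries for U minus each lowest piece of U):
  |U|=1: {3}:1  {6}:1
  |U|=2: {3,6}:2  {5,6}:1
  |U|=3: {3,5,6}:3  {4,5,6}:1
  |U|=4: {2,4,5,6}:1  {3,4,5,6}:4
  |U|=5: {1,2,4,5,6}:1  {2,3,4,5,6}:5
  start at 0(h): 6
  start at 3(i): 1
sum over floor = 7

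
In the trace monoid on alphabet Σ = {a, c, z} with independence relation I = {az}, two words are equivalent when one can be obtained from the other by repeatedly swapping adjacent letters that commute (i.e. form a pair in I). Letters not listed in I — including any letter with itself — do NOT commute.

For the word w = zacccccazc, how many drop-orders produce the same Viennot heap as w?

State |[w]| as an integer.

0(z) covers ∅
1(a) covers ∅
2(c) covers 0:z, 1:a
3(c) covers 2:c
4(c) covers 3:c
5(c) covers 4:c
6(c) covers 5:c
7(a) covers 6:c
8(z) covers 6:c
9(c) covers 7:a, 8:z
floor of heap: 0:z, 1:a
completions by unplaced set U, small U first (add the entries for U minus each lowest piece of U):
  |U|=1: {9}:1
  |U|=2: {7,9}:1  {8,9}:1
  |U|=3: {7,8,9}:2
  |U|=4: {6,7,8,9}:2
  |U|=5: {5,6,7,8,9}:2
  |U|=6: {4,5,6,7,8,9}:2
  |U|=7: {3,4,5,6,7,8,9}:2
  |U|=8: {2,3,4,5,6,7,8,9}:2
  start at 0(z): 2
  start at 1(a): 2
sum over floor = 4

4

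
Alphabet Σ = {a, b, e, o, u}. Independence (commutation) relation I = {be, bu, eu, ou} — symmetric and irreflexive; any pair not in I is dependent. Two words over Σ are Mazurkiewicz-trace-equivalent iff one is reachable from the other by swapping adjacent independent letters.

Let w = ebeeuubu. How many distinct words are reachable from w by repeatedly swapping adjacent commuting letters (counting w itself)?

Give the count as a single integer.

#0=e has no predecessor
#1=b has no predecessor
#2=e depends on [0:e]
#3=e depends on [2:e]
#4=u has no predecessor
#5=u depends on [4:u]
#6=b depends on [1:b]
#7=u depends on [5:u]
sources: [0:e, 1:b, 4:u]
N(rest) = Σ N(rest − s) over sources s of rest; N(one piece) = 1:
  size 1 → [3]=1  [6]=1  [7]=1
  size 2 → [1,6]=1  [2,3]=1  [3,6]=2  [3,7]=2  [5,7]=1  [6,7]=2
  size 3 → [0,2,3]=1  [1,3,6]=3  [1,6,7]=3  [2,3,6]=3  [2,3,7]=3  [3,5,7]=3  [3,6,7]=6  [4,5,7]=1  [5,6,7]=3
  size 4 → [0,2,3,6]=4  [0,2,3,7]=4  [1,2,3,6]=6  [1,3,6,7]=12  [1,5,6,7]=6  [2,3,5,7]=6  [2,3,6,7]=12  [3,4,5,7]=4  [3,5,6,7]=12  [4,5,6,7]=4
  size 5 → [0,1,2,3,6]=10  [0,2,3,5,7]=10  [0,2,3,6,7]=20  [1,2,3,6,7]=30  [1,3,5,6,7]=30  [1,4,5,6,7]=10  [2,3,4,5,7]=10  [2,3,5,6,7]=30  [3,4,5,6,7]=20
  size 6 → [0,1,2,3,6,7]=60  [0,2,3,4,5,7]=20  [0,2,3,5,6,7]=60  [1,2,3,5,6,7]=90  [1,3,4,5,6,7]=60  [2,3,4,5,6,7]=60
  first=0(e) contributes 210
  first=1(b) contributes 140
  first=4(u) contributes 210
|[w]| = 560

560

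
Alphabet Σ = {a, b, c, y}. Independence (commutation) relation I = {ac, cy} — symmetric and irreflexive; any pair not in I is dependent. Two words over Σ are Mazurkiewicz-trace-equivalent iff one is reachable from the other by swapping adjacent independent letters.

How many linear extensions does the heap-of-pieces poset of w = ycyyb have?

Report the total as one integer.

drop 0:y onto floor
drop 1:c onto floor
drop 2:y onto {0:y}
drop 3:y onto {2:y}
drop 4:b onto {1:c, 3:y}
ground layer = {0:y, 1:c}
drop-orders for the pieces not yet dropped (sum over which currently-grounded one goes next):
  1 to go: {4} 1
  2 to go: {1,4} 1  {3,4} 1
  3 to go: {1,3,4} 2  {2,3,4} 1
  if 0:y drops first: 3 orders
  if 1:c drops first: 1 orders
heap linearizations: 4

4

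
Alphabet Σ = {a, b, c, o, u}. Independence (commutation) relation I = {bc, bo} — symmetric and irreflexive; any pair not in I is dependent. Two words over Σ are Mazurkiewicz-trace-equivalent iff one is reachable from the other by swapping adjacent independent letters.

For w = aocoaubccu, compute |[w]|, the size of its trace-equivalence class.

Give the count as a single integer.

3

piece 0:a — minimal
piece 1:o rests on {0:a}
piece 2:c rests on {1:o}
piece 3:o rests on {2:c}
piece 4:a rests on {3:o}
piece 5:u rests on {4:a}
piece 6:b rests on {5:u}
piece 7:c rests on {5:u}
piece 8:c rests on {7:c}
piece 9:u rests on {6:b, 8:c}
minimal pieces: {0:a}
ways to finish when only these pieces remain (= sum over removing one remaining piece with nothing left below it):
  1 left: {9}→1
  2 left: {6,9}→1  {8,9}→1
  3 left: {6,8,9}→2  {7,8,9}→1
  4 left: {6,7,8,9}→3
  5 left: {5,6,7,8,9}→3
  6 left: {4,5,6,7,8,9}→3
  7 left: {3,4,5,6,7,8,9}→3
  8 left: {2,3,4,5,6,7,8,9}→3
  placing 0:a first → 3 extensions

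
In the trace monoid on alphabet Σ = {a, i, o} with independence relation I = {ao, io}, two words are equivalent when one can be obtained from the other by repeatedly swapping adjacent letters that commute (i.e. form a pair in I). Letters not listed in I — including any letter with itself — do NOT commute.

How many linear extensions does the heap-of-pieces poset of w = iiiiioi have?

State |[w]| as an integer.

0(i) covers ∅
1(i) covers 0:i
2(i) covers 1:i
3(i) covers 2:i
4(i) covers 3:i
5(o) covers ∅
6(i) covers 4:i
floor of heap: 0:i, 5:o
completions by unplaced set U, small U first (add the entries for U minus each lowest piece of U):
  |U|=1: {5}:1  {6}:1
  |U|=2: {4,6}:1  {5,6}:2
  |U|=3: {3,4,6}:1  {4,5,6}:3
  |U|=4: {2,3,4,6}:1  {3,4,5,6}:4
  |U|=5: {1,2,3,4,6}:1  {2,3,4,5,6}:5
  start at 0(i): 6
  start at 5(o): 1
sum over floor = 7

7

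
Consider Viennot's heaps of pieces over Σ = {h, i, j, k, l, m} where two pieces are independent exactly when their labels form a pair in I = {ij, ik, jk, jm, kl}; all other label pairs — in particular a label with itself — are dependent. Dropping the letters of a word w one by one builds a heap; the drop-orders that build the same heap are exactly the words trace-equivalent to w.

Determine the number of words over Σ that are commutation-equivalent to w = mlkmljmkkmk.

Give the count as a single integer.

piece 0:m — minimal
piece 1:l rests on {0:m}
piece 2:k rests on {0:m}
piece 3:m rests on {1:l, 2:k}
piece 4:l rests on {3:m}
piece 5:j rests on {4:l}
piece 6:m rests on {4:l}
piece 7:k rests on {6:m}
piece 8:k rests on {7:k}
piece 9:m rests on {8:k}
piece 10:k rests on {9:m}
minimal pieces: {0:m}
ways to finish when only these pieces remain (= sum over removing one remaining piece with nothing left below it):
  1 left: {5}→1  {10}→1
  2 left: {5,10}→2  {9,10}→1
  3 left: {5,9,10}→3  {8,9,10}→1
  4 left: {5,8,9,10}→4  {7,8,9,10}→1
  5 left: {5,7,8,9,10}→5  {6,7,8,9,10}→1
  6 left: {5,6,7,8,9,10}→6
  7 left: {4,5,6,7,8,9,10}→6
  8 left: {3,4,5,6,7,8,9,10}→6
  9 left: {1,3,4,5,6,7,8,9,10}→6  {2,3,4,5,6,7,8,9,10}→6
  placing 0:m first → 12 extensions

12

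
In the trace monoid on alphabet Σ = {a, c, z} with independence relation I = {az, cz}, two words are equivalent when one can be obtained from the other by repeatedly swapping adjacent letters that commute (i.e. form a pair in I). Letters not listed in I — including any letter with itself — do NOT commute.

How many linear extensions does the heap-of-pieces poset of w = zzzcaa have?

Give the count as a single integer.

20

piece 0:z — minimal
piece 1:z rests on {0:z}
piece 2:z rests on {1:z}
piece 3:c — minimal
piece 4:a rests on {3:c}
piece 5:a rests on {4:a}
minimal pieces: {0:z, 3:c}
ways to finish when only these pieces remain (= sum over removing one remaining piece with nothing left below it):
  1 left: {2}→1  {5}→1
  2 left: {1,2}→1  {2,5}→2  {4,5}→1
  3 left: {0,1,2}→1  {1,2,5}→3  {2,4,5}→3  {3,4,5}→1
  4 left: {0,1,2,5}→4  {1,2,4,5}→6  {2,3,4,5}→4
  placing 0:z first → 10 extensions
  placing 3:c first → 10 extensions
total linear extensions = 20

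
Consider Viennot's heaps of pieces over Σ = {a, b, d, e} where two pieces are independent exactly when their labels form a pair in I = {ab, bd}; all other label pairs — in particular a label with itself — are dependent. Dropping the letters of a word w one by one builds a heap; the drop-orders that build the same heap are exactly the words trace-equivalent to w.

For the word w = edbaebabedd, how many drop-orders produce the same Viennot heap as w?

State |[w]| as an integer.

drop 0:e onto floor
drop 1:d onto {0:e}
drop 2:b onto {0:e}
drop 3:a onto {1:d}
drop 4:e onto {2:b, 3:a}
drop 5:b onto {4:e}
drop 6:a onto {4:e}
drop 7:b onto {5:b}
drop 8:e onto {6:a, 7:b}
drop 9:d onto {8:e}
drop 10:d onto {9:d}
ground layer = {0:e}
drop-orders for the pieces not yet dropped (sum over which currently-grounded one goes next):
  1 to go: {10} 1
  2 to go: {9,10} 1
  3 to go: {8,9,10} 1
  4 to go: {6,8,9,10} 1  {7,8,9,10} 1
  5 to go: {5,7,8,9,10} 1  {6,7,8,9,10} 2
  6 to go: {5,6,7,8,9,10} 3
  7 to go: {4,5,6,7,8,9,10} 3
  8 to go: {2,4,5,6,7,8,9,10} 3  {3,4,5,6,7,8,9,10} 3
  9 to go: {1,3,4,5,6,7,8,9,10} 3  {2,3,4,5,6,7,8,9,10} 6
  if 0:e drops first: 9 orders

9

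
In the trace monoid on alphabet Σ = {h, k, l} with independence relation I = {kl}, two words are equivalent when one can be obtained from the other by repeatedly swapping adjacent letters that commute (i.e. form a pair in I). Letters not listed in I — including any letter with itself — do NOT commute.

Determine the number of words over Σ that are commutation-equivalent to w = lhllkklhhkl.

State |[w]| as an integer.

20

0(l) covers ∅
1(h) covers 0:l
2(l) covers 1:h
3(l) covers 2:l
4(k) covers 1:h
5(k) covers 4:k
6(l) covers 3:l
7(h) covers 5:k, 6:l
8(h) covers 7:h
9(k) covers 8:h
10(l) covers 8:h
floor of heap: 0:l
completions by unplaced set U, small U first (add the entries for U minus each lowest piece of U):
  |U|=1: {9}:1  {10}:1
  |U|=2: {9,10}:2
  |U|=3: {8,9,10}:2
  |U|=4: {7,8,9,10}:2
  |U|=5: {5,7,8,9,10}:2  {6,7,8,9,10}:2
  |U|=6: {3,6,7,8,9,10}:2  {4,5,7,8,9,10}:2  {5,6,7,8,9,10}:4
  |U|=7: {2,3,6,7,8,9,10}:2  {3,5,6,7,8,9,10}:6  {4,5,6,7,8,9,10}:6
  |U|=8: {2,3,5,6,7,8,9,10}:8  {3,4,5,6,7,8,9,10}:12
  |U|=9: {2,3,4,5,6,7,8,9,10}:20
  start at 0(l): 20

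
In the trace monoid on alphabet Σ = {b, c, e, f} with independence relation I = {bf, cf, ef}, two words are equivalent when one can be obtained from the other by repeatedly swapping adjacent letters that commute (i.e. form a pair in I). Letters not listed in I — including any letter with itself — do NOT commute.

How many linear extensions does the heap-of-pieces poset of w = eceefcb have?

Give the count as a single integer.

#0=e has no predecessor
#1=c depends on [0:e]
#2=e depends on [1:c]
#3=e depends on [2:e]
#4=f has no predecessor
#5=c depends on [3:e]
#6=b depends on [5:c]
sources: [0:e, 4:f]
N(rest) = Σ N(rest − s) over sources s of rest; N(one piece) = 1:
  size 1 → [4]=1  [6]=1
  size 2 → [4,6]=2  [5,6]=1
  size 3 → [3,5,6]=1  [4,5,6]=3
  size 4 → [2,3,5,6]=1  [3,4,5,6]=4
  size 5 → [1,2,3,5,6]=1  [2,3,4,5,6]=5
  first=0(e) contributes 6
  first=4(f) contributes 1
|[w]| = 7

7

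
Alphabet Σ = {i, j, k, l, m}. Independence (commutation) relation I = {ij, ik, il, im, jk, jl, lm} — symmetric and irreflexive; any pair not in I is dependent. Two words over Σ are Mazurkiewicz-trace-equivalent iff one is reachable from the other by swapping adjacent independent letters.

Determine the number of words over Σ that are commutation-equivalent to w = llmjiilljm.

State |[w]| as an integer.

3150

piece 0:l — minimal
piece 1:l rests on {0:l}
piece 2:m — minimal
piece 3:j rests on {2:m}
piece 4:i — minimal
piece 5:i rests on {4:i}
piece 6:l rests on {1:l}
piece 7:l rests on {6:l}
piece 8:j rests on {3:j}
piece 9:m rests on {8:j}
minimal pieces: {0:l, 2:m, 4:i}
ways to finish when only these pieces remain (= sum over removing one remaining piece with nothing left below it):
  1 left: {5}→1  {7}→1  {9}→1
  2 left: {4,5}→1  {5,7}→2  {5,9}→2  {6,7}→1  {7,9}→2  {8,9}→1
  3 left: {1,6,7}→1  {3,8,9}→1  {4,5,7}→3  {4,5,9}→3  {5,6,7}→3  {5,7,9}→6  {5,8,9}→3  {6,7,9}→3  {7,8,9}→3
  4 left: {0,1,6,7}→1  {1,5,6,7}→4  {1,6,7,9}→4  {2,3,8,9}→1  {3,5,8,9}→4  {3,7,8,9}→4  {4,5,6,7}→6  {4,5,7,9}→12  {4,5,8,9}→6  {5,6,7,9}→12  {5,7,8,9}→12  {6,7,8,9}→6
  5 left: {0,1,5,6,7}→5  {0,1,6,7,9}→5  {1,4,5,6,7}→10  {1,5,6,7,9}→20  {1,6,7,8,9}→10  {2,3,5,8,9}→5  {2,3,7,8,9}→5  {3,4,5,8,9}→10  {3,5,7,8,9}→20  {3,6,7,8,9}→10  {4,5,6,7,9}→30  {4,5,7,8,9}→30  {5,6,7,8,9}→30
  6 left: {0,1,4,5,6,7}→15  {0,1,5,6,7,9}→30  {0,1,6,7,8,9}→15  {1,3,6,7,8,9}→20  {1,4,5,6,7,9}→60  {1,5,6,7,8,9}→60  {2,3,4,5,8,9}→15  {2,3,5,7,8,9}→30  {2,3,6,7,8,9}→15  {3,4,5,7,8,9}→60  {3,5,6,7,8,9}→60  {4,5,6,7,8,9}→90
  7 left: {0,1,3,6,7,8,9}→35  {0,1,4,5,6,7,9}→105  {0,1,5,6,7,8,9}→105  {1,2,3,6,7,8,9}→35  {1,3,5,6,7,8,9}→140  {1,4,5,6,7,8,9}→210  {2,3,4,5,7,8,9}→105  {2,3,5,6,7,8,9}→105  {3,4,5,6,7,8,9}→210
  8 left: {0,1,2,3,6,7,8,9}→70  {0,1,3,5,6,7,8,9}→280  {0,1,4,5,6,7,8,9}→420  {1,2,3,5,6,7,8,9}→280  {1,3,4,5,6,7,8,9}→560  {2,3,4,5,6,7,8,9}→420
  placing 0:l first → 1260 extensions
  placing 2:m first → 1260 extensions
  placing 4:i first → 630 extensions
total linear extensions = 3150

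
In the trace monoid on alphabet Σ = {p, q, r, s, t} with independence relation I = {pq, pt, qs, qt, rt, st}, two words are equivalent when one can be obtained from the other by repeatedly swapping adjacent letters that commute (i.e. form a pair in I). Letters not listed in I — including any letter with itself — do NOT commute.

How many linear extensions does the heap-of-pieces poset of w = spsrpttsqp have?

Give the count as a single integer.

180

drop 0:s onto floor
drop 1:p onto {0:s}
drop 2:s onto {1:p}
drop 3:r onto {2:s}
drop 4:p onto {3:r}
drop 5:t onto floor
drop 6:t onto {5:t}
drop 7:s onto {4:p}
drop 8:q onto {3:r}
drop 9:p onto {7:s}
ground layer = {0:s, 5:t}
drop-orders for the pieces not yet dropped (sum over which currently-grounded one goes next):
  1 to go: {6} 1  {8} 1  {9} 1
  2 to go: {5,6} 1  {6,8} 2  {6,9} 2  {7,9} 1  {8,9} 2
  3 to go: {4,7,9} 1  {5,6,8} 3  {5,6,9} 3  {6,7,9} 3  {6,8,9} 6  {7,8,9} 3
  4 to go: {4,6,7,9} 4  {4,7,8,9} 4  {5,6,7,9} 6  {5,6,8,9} 12  {6,7,8,9} 12
  5 to go: {3,4,7,8,9} 4  {4,5,6,7,9} 10  {4,6,7,8,9} 20  {5,6,7,8,9} 30
  6 to go: {2,3,4,7,8,9} 4  {3,4,6,7,8,9} 24  {4,5,6,7,8,9} 60
  7 to go: {1,2,3,4,7,8,9} 4  {2,3,4,6,7,8,9} 28  {3,4,5,6,7,8,9} 84
  8 to go: {0,1,2,3,4,7,8,9} 4  {1,2,3,4,6,7,8,9} 32  {2,3,4,5,6,7,8,9} 112
  if 0:s drops first: 144 orders
  if 5:t drops first: 36 orders
heap linearizations: 180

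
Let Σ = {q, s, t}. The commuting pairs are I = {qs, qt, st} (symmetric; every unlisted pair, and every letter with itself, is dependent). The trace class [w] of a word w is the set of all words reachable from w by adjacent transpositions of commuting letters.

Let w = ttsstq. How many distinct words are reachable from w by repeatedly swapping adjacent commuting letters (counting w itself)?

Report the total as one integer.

0(t) covers ∅
1(t) covers 0:t
2(s) covers ∅
3(s) covers 2:s
4(t) covers 1:t
5(q) covers ∅
floor of heap: 0:t, 2:s, 5:q
completions by unplaced set U, small U first (add the entries for U minus each lowest piece of U):
  |U|=1: {3}:1  {4}:1  {5}:1
  |U|=2: {1,4}:1  {2,3}:1  {3,4}:2  {3,5}:2  {4,5}:2
  |U|=3: {0,1,4}:1  {1,3,4}:3  {1,4,5}:3  {2,3,4}:3  {2,3,5}:3  {3,4,5}:6
  |U|=4: {0,1,3,4}:4  {0,1,4,5}:4  {1,2,3,4}:6  {1,3,4,5}:12  {2,3,4,5}:12
  start at 0(t): 30
  start at 2(s): 20
  start at 5(q): 10
sum over floor = 60

60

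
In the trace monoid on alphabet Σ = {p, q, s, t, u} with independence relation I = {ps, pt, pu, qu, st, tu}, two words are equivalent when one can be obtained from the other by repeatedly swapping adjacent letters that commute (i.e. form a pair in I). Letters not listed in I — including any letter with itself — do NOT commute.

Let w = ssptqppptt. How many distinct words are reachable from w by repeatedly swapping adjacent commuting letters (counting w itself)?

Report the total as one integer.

120

piece 0:s — minimal
piece 1:s rests on {0:s}
piece 2:p — minimal
piece 3:t — minimal
piece 4:q rests on {1:s, 2:p, 3:t}
piece 5:p rests on {4:q}
piece 6:p rests on {5:p}
piece 7:p rests on {6:p}
piece 8:t rests on {4:q}
piece 9:t rests on {8:t}
minimal pieces: {0:s, 2:p, 3:t}
ways to finish when only these pieces remain (= sum over removing one remaining piece with nothing left below it):
  1 left: {7}→1  {9}→1
  2 left: {6,7}→1  {7,9}→2  {8,9}→1
  3 left: {5,6,7}→1  {6,7,9}→3  {7,8,9}→3
  4 left: {5,6,7,9}→4  {6,7,8,9}→6
  5 left: {5,6,7,8,9}→10
  6 left: {4,5,6,7,8,9}→10
  7 left: {1,4,5,6,7,8,9}→10  {2,4,5,6,7,8,9}→10  {3,4,5,6,7,8,9}→10
  8 left: {0,1,4,5,6,7,8,9}→10  {1,2,4,5,6,7,8,9}→20  {1,3,4,5,6,7,8,9}→20  {2,3,4,5,6,7,8,9}→20
  placing 0:s first → 60 extensions
  placing 2:p first → 30 extensions
  placing 3:t first → 30 extensions
total linear extensions = 120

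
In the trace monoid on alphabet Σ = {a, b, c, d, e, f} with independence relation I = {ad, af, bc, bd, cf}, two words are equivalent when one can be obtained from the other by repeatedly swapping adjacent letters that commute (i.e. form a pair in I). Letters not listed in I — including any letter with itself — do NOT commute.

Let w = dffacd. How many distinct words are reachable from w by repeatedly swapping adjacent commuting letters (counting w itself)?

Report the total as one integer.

piece 0:d — minimal
piece 1:f rests on {0:d}
piece 2:f rests on {1:f}
piece 3:a — minimal
piece 4:c rests on {0:d, 3:a}
piece 5:d rests on {2:f, 4:c}
minimal pieces: {0:d, 3:a}
ways to finish when only these pieces remain (= sum over removing one remaining piece with nothing left below it):
  1 left: {5}→1
  2 left: {2,5}→1  {4,5}→1
  3 left: {1,2,5}→1  {2,4,5}→2  {3,4,5}→1
  4 left: {1,2,4,5}→3  {2,3,4,5}→3
  placing 0:d first → 6 extensions
  placing 3:a first → 3 extensions
total linear extensions = 9

9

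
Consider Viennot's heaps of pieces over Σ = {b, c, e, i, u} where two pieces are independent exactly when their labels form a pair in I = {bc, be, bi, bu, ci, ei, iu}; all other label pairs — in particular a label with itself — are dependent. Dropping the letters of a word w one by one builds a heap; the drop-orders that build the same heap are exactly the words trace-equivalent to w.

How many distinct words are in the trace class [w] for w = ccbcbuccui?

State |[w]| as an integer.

360

piece 0:c — minimal
piece 1:c rests on {0:c}
piece 2:b — minimal
piece 3:c rests on {1:c}
piece 4:b rests on {2:b}
piece 5:u rests on {3:c}
piece 6:c rests on {5:u}
piece 7:c rests on {6:c}
piece 8:u rests on {7:c}
piece 9:i — minimal
minimal pieces: {0:c, 2:b, 9:i}
ways to finish when only these pieces remain (= sum over removing one remaining piece with nothing left below it):
  1 left: {4}→1  {8}→1  {9}→1
  2 left: {2,4}→1  {4,8}→2  {4,9}→2  {7,8}→1  {8,9}→2
  3 left: {2,4,8}→3  {2,4,9}→3  {4,7,8}→3  {4,8,9}→6  {6,7,8}→1  {7,8,9}→3
  4 left: {2,4,7,8}→6  {2,4,8,9}→12  {4,6,7,8}→4  {4,7,8,9}→12  {5,6,7,8}→1  {6,7,8,9}→4
  5 left: {2,4,6,7,8}→10  {2,4,7,8,9}→30  {3,5,6,7,8}→1  {4,5,6,7,8}→5  {4,6,7,8,9}→20  {5,6,7,8,9}→5
  6 left: {1,3,5,6,7,8}→1  {2,4,5,6,7,8}→15  {2,4,6,7,8,9}→60  {3,4,5,6,7,8}→6  {3,5,6,7,8,9}→6  {4,5,6,7,8,9}→30
  7 left: {0,1,3,5,6,7,8}→1  {1,3,4,5,6,7,8}→7  {1,3,5,6,7,8,9}→7  {2,3,4,5,6,7,8}→21  {2,4,5,6,7,8,9}→105  {3,4,5,6,7,8,9}→42
  8 left: {0,1,3,4,5,6,7,8}→8  {0,1,3,5,6,7,8,9}→8  {1,2,3,4,5,6,7,8}→28  {1,3,4,5,6,7,8,9}→56  {2,3,4,5,6,7,8,9}→168
  placing 0:c first → 252 extensions
  placing 2:b first → 72 extensions
  placing 9:i first → 36 extensions
total linear extensions = 360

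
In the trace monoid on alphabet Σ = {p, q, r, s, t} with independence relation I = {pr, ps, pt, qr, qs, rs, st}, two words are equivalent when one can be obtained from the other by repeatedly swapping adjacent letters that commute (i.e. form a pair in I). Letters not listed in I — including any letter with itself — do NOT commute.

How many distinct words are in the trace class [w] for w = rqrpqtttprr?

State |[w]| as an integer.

65

drop 0:r onto floor
drop 1:q onto floor
drop 2:r onto {0:r}
drop 3:p onto {1:q}
drop 4:q onto {3:p}
drop 5:t onto {2:r, 4:q}
drop 6:t onto {5:t}
drop 7:t onto {6:t}
drop 8:p onto {4:q}
drop 9:r onto {7:t}
drop 10:r onto {9:r}
ground layer = {0:r, 1:q}
drop-orders for the pieces not yet dropped (sum over which currently-grounded one goes next):
  1 to go: {8} 1  {10} 1
  2 to go: {8,10} 2  {9,10} 1
  3 to go: {7,9,10} 1  {8,9,10} 3
  4 to go: {6,7,9,10} 1  {7,8,9,10} 4
  5 to go: {5,6,7,9,10} 1  {6,7,8,9,10} 5
  6 to go: {2,5,6,7,9,10} 1  {5,6,7,8,9,10} 6
  7 to go: {0,2,5,6,7,9,10} 1  {2,5,6,7,8,9,10} 7  {4,5,6,7,8,9,10} 6
  8 to go: {0,2,5,6,7,8,9,10} 8  {2,4,5,6,7,8,9,10} 13  {3,4,5,6,7,8,9,10} 6
  9 to go: {0,2,4,5,6,7,8,9,10} 21  {1,3,4,5,6,7,8,9,10} 6  {2,3,4,5,6,7,8,9,10} 19
  if 0:r drops first: 25 orders
  if 1:q drops first: 40 orders
heap linearizations: 65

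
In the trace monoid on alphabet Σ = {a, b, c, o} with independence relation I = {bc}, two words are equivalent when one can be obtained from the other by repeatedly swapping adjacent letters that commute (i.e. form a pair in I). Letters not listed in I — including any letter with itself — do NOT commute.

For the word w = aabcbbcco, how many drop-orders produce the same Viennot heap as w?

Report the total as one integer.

#0=a has no predecessor
#1=a depends on [0:a]
#2=b depends on [1:a]
#3=c depends on [1:a]
#4=b depends on [2:b]
#5=b depends on [4:b]
#6=c depends on [3:c]
#7=c depends on [6:c]
#8=o depends on [5:b, 7:c]
sources: [0:a]
N(rest) = Σ N(rest − s) over sources s of rest; N(one piece) = 1:
  size 1 → [8]=1
  size 2 → [5,8]=1  [7,8]=1
  size 3 → [4,5,8]=1  [5,7,8]=2  [6,7,8]=1
  size 4 → [2,4,5,8]=1  [3,6,7,8]=1  [4,5,7,8]=3  [5,6,7,8]=3
  size 5 → [2,4,5,7,8]=4  [3,5,6,7,8]=4  [4,5,6,7,8]=6
  size 6 → [2,4,5,6,7,8]=10  [3,4,5,6,7,8]=10
  size 7 → [2,3,4,5,6,7,8]=20
  first=0(a) contributes 20

20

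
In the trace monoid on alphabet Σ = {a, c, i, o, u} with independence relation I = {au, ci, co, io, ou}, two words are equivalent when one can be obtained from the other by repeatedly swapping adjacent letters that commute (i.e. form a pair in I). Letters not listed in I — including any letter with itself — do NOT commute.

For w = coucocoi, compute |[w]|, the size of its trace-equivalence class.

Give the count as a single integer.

piece 0:c — minimal
piece 1:o — minimal
piece 2:u rests on {0:c}
piece 3:c rests on {2:u}
piece 4:o rests on {1:o}
piece 5:c rests on {3:c}
piece 6:o rests on {4:o}
piece 7:i rests on {2:u}
minimal pieces: {0:c, 1:o}
ways to finish when only these pieces remain (= sum over removing one remaining piece with nothing left below it):
  1 left: {5}→1  {6}→1  {7}→1
  2 left: {3,5}→1  {4,6}→1  {5,6}→2  {5,7}→2  {6,7}→2
  3 left: {1,4,6}→1  {3,5,6}→3  {3,5,7}→3  {4,5,6}→3  {4,6,7}→3  {5,6,7}→6
  4 left: {1,4,5,6}→4  {1,4,6,7}→4  {2,3,5,7}→3  {3,4,5,6}→6  {3,5,6,7}→12  {4,5,6,7}→12
  5 left: {0,2,3,5,7}→3  {1,3,4,5,6}→10  {1,4,5,6,7}→20  {2,3,5,6,7}→15  {3,4,5,6,7}→30
  6 left: {0,2,3,5,6,7}→18  {1,3,4,5,6,7}→60  {2,3,4,5,6,7}→45
  placing 0:c first → 105 extensions
  placing 1:o first → 63 extensions
total linear extensions = 168

168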